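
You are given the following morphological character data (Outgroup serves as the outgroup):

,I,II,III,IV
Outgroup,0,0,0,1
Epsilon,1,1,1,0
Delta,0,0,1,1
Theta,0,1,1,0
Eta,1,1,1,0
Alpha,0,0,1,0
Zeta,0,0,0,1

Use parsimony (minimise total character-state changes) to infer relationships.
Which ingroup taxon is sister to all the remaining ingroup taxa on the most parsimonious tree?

Zeta

Character polarity is set by the outgroup: the derived state is whichever differs from the outgroup's state, so for IV the derived state is '0', and for the remaining characters it is '1'.
I: derived state '1' in Epsilon and Eta only — synapomorphy for {Epsilon, Eta}.
II: derived state '1' in Epsilon, Eta, and Theta only — synapomorphy for {Epsilon, Eta, Theta}.
III: derived state '1' in Alpha, Delta, Epsilon, Eta, and Theta only — synapomorphy for {Alpha, Delta, Epsilon, Eta, Theta}.
Only Alpha, Epsilon, Eta, and Theta show the derived state '0' for IV, supporting them as a clade.
Most parsimonious ingroup topology: (((((Epsilon,Eta),Theta),Alpha),Delta),Zeta).
Zeta is sister to the clade containing all other ingroup taxa, so it is the earliest-diverging (most basal) ingroup lineage.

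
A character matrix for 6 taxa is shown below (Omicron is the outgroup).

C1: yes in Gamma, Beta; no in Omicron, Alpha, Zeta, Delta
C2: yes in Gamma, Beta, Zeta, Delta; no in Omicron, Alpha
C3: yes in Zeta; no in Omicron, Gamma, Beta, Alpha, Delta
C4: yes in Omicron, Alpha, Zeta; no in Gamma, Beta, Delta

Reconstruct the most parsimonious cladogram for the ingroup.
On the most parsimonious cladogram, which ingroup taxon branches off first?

Character polarity is set by the outgroup: the derived state is whichever differs from the outgroup's state, so for C4 the derived state is 'no', and for the remaining characters it is 'yes'.
C1 (derived state 'yes') is shared by Beta and Gamma — a synapomorphy uniting that clade.
Only Beta, Delta, Gamma, and Zeta show the derived state 'yes' for C2, supporting them as a clade.
C3: derived state 'yes' in Zeta only — an autapomorphy, so it tells us nothing about relationships among taxa.
Only Beta, Delta, and Gamma show the derived state 'no' for C4, supporting them as a clade.
Most parsimonious ingroup topology: ((((Gamma,Beta),Delta),Zeta),Alpha).
Alpha is sister to the clade containing all other ingroup taxa, so it is the earliest-diverging (most basal) ingroup lineage.

Alpha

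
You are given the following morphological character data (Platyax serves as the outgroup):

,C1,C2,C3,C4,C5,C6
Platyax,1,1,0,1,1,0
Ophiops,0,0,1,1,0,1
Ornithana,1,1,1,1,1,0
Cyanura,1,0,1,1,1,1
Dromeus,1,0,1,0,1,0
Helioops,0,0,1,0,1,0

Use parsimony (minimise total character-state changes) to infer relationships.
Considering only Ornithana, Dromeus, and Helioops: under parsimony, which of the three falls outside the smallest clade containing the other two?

Ornithana

Character polarity is set by the outgroup: the derived state is whichever differs from the outgroup's state, so for C1, C2, C4, C5 the derived state is '0', and for the remaining characters it is '1'.
C1 (state '0') occurs in Helioops and Ophiops but conflicts with the nesting implied by the other characters — most parsimoniously interpreted as homoplasy.
C2: derived state '0' in Cyanura, Dromeus, Helioops, and Ophiops only — synapomorphy for {Cyanura, Dromeus, Helioops, Ophiops}.
All ingroup taxa share the derived state '1' for C3; it defines the ingroup but does not resolve relationships within it.
Only Dromeus and Helioops show the derived state '0' for C4, supporting them as a clade.
C5: derived state '0' in Ophiops only — an autapomorphy, so it tells us nothing about relationships among taxa.
Only Cyanura and Ophiops show the derived state '1' for C6, supporting them as a clade.
Most parsimonious ingroup topology: (((Ophiops,Cyanura),(Dromeus,Helioops)),Ornithana).
Dromeus and Helioops share a more recent common ancestor with each other than either does with Ornithana, so Ornithana is the least closely related of the three.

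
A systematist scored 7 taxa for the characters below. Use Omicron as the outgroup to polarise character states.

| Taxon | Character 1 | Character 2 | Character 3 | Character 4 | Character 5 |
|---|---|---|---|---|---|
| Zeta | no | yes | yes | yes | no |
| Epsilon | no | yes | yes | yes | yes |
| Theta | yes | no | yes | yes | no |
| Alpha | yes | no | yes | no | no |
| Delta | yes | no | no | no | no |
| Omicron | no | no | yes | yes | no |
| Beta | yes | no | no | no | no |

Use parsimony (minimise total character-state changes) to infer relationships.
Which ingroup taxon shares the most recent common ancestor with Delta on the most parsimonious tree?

Beta

Character polarity is set by the outgroup: the derived state is whichever differs from the outgroup's state, so for Character 3, Character 4 the derived state is 'no', and for the remaining characters it is 'yes'.
Character 1: derived state 'yes' in Alpha, Beta, Delta, and Theta only — synapomorphy for {Alpha, Beta, Delta, Theta}.
Character 2: derived state 'yes' in Epsilon and Zeta only — synapomorphy for {Epsilon, Zeta}.
Character 3 (derived state 'no') is shared by Beta and Delta — a synapomorphy uniting that clade.
Character 4: derived state 'no' in Alpha, Beta, and Delta only — synapomorphy for {Alpha, Beta, Delta}.
Character 5 (derived state 'yes') is unique to Epsilon (autapomorphy; uninformative for grouping).
Most parsimonious ingroup topology: ((Theta,((Beta,Delta),Alpha)),(Zeta,Epsilon)).
Delta and Beta form a cherry on this tree, so they are sister taxa.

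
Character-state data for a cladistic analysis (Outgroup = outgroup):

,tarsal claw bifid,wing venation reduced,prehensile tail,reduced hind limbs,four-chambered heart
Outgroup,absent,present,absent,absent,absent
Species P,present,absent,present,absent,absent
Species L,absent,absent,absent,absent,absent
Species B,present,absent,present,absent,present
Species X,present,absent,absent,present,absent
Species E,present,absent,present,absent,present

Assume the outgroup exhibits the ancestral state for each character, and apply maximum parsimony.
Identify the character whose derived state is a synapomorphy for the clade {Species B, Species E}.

four-chambered heart

Character polarity is set by the outgroup: the derived state is whichever differs from the outgroup's state, so for wing venation reduced the derived state is 'absent', and for the remaining characters it is 'present'.
Only Species B, Species E, Species P, and Species X show the derived state 'present' for tarsal claw bifid, supporting them as a clade.
All ingroup taxa share the derived state 'absent' for wing venation reduced; it defines the ingroup but does not resolve relationships within it.
prehensile tail (derived state 'present') is shared by Species B, Species E, and Species P — a synapomorphy uniting that clade.
reduced hind limbs (derived state 'present') is unique to Species X (autapomorphy; uninformative for grouping).
four-chambered heart (derived state 'present') is shared by Species B and Species E — a synapomorphy uniting that clade.
Most parsimonious ingroup topology: (((Species P,(Species B,Species E)),Species X),Species L).
The clade {Species B, Species E} is supported by four-chambered heart: its derived state 'present' occurs in exactly those taxa and in no other taxon (including the outgroup).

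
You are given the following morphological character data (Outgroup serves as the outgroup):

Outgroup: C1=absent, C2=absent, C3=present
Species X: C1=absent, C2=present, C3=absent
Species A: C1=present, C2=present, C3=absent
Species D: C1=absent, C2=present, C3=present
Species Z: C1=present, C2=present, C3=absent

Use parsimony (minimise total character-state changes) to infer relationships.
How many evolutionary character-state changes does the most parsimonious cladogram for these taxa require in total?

3

Character polarity is set by the outgroup: the derived state is whichever differs from the outgroup's state, so for C3 the derived state is 'absent', and for the remaining characters it is 'present'.
C1 (derived state 'present') is shared by Species A and Species Z — a synapomorphy uniting that clade.
C2 (derived state 'present') is shared by all ingroup taxa — unites the whole ingroup.
C3 (derived state 'absent') is shared by Species A, Species X, and Species Z — a synapomorphy uniting that clade.
Most parsimonious ingroup topology: ((Species X,(Species A,Species Z)),Species D).
Changes per character on this tree: C1: 1; C2: 1; C3: 1.
Total = 3.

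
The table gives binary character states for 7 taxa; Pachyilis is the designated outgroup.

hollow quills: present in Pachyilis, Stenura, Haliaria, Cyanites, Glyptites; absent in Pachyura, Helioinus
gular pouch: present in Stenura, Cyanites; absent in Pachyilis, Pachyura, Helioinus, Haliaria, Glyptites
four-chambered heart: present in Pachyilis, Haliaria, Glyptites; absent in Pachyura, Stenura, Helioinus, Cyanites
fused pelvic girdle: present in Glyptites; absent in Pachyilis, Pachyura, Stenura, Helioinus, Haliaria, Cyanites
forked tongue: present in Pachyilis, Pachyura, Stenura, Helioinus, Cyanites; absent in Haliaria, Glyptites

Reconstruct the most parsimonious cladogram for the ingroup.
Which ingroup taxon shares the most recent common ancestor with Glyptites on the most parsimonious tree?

Haliaria

Character polarity is set by the outgroup: the derived state is whichever differs from the outgroup's state, so for hollow quills, four-chambered heart, forked tongue the derived state is 'absent', and for the remaining characters it is 'present'.
Only Helioinus and Pachyura show the derived state 'absent' for hollow quills, supporting them as a clade.
gular pouch (derived state 'present') is shared by Cyanites and Stenura — a synapomorphy uniting that clade.
Only Cyanites, Helioinus, Pachyura, and Stenura show the derived state 'absent' for four-chambered heart, supporting them as a clade.
fused pelvic girdle (derived state 'present') is unique to Glyptites (autapomorphy; uninformative for grouping).
Only Glyptites and Haliaria show the derived state 'absent' for forked tongue, supporting them as a clade.
Most parsimonious ingroup topology: (((Pachyura,Helioinus),(Stenura,Cyanites)),(Haliaria,Glyptites)).
Glyptites and Haliaria form a cherry on this tree, so they are sister taxa.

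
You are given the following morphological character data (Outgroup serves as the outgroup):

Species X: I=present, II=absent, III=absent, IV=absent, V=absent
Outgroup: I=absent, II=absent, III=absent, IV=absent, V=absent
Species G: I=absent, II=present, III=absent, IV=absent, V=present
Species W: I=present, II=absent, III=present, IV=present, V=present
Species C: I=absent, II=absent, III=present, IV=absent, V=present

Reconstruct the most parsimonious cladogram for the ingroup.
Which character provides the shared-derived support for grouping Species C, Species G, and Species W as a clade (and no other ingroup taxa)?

V

The outgroup has state 'absent' for every character, so 'present' is the derived state throughout.
I groups Species W and Species X, which is incompatible with the clades supported by the remaining characters; treating it as convergent (homoplasy) costs fewer steps than any alternative tree.
II (derived state 'present') is unique to Species G (autapomorphy; uninformative for grouping).
III: derived state 'present' in Species C and Species W only — synapomorphy for {Species C, Species W}.
IV: derived state 'present' in Species W only — an autapomorphy, so it tells us nothing about relationships among taxa.
V: derived state 'present' in Species C, Species G, and Species W only — synapomorphy for {Species C, Species G, Species W}.
Most parsimonious ingroup topology: ((Species G,(Species W,Species C)),Species X).
The clade {Species C, Species G, Species W} is supported by V: its derived state 'present' occurs in exactly those taxa and in no other taxon (including the outgroup).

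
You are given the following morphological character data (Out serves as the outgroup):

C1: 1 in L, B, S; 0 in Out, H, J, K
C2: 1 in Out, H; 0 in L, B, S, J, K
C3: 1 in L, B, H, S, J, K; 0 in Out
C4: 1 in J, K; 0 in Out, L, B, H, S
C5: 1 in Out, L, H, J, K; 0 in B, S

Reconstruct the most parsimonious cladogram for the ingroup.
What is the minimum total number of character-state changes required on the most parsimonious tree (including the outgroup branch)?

5

Character polarity is set by the outgroup: the derived state is whichever differs from the outgroup's state, so for C2, C5 the derived state is '0', and for the remaining characters it is '1'.
C1 (derived state '1') is shared by B, L, and S — a synapomorphy uniting that clade.
C2 (derived state '0') is shared by B, J, K, L, and S — a synapomorphy uniting that clade.
C3 (derived state '1') is shared by all ingroup taxa — unites the whole ingroup.
C4 (derived state '1') is shared by J and K — a synapomorphy uniting that clade.
Only B and S show the derived state '0' for C5, supporting them as a clade.
Most parsimonious ingroup topology: (((L,(B,S)),(J,K)),H).
Changes per character on this tree: C1: 1; C2: 1; C3: 1; C4: 1; C5: 1.
Total = 5.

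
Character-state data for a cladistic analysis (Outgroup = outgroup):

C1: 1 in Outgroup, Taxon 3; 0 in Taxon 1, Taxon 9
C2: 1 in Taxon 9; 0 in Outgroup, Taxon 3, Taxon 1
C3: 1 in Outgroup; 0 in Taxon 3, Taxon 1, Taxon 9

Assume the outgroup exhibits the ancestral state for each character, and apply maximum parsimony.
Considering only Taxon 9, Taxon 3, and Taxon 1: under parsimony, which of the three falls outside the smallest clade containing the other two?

Taxon 3

Character polarity is set by the outgroup: the derived state is whichever differs from the outgroup's state, so for C1, C3 the derived state is '0', and for the remaining characters it is '1'.
C1: derived state '0' in Taxon 1 and Taxon 9 only — synapomorphy for {Taxon 1, Taxon 9}.
C2: derived state '1' in Taxon 9 only — an autapomorphy, so it tells us nothing about relationships among taxa.
All ingroup taxa share the derived state '0' for C3; it defines the ingroup but does not resolve relationships within it.
Most parsimonious ingroup topology: (Taxon 3,(Taxon 1,Taxon 9)).
Taxon 1 and Taxon 9 share a more recent common ancestor with each other than either does with Taxon 3, so Taxon 3 is the least closely related of the three.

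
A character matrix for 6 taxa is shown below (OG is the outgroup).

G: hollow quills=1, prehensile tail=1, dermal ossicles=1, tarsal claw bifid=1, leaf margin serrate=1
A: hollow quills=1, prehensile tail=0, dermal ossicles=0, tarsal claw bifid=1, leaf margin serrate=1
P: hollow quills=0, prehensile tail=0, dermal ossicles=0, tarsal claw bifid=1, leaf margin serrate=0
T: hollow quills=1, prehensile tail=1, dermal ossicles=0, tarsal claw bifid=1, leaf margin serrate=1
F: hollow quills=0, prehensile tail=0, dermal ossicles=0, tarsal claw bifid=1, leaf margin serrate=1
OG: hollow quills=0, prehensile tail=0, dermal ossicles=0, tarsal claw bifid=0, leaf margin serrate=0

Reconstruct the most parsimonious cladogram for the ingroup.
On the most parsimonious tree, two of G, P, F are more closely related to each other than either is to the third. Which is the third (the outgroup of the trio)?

P

The outgroup has state '0' for every character, so '1' is the derived state throughout.
hollow quills: derived state '1' in A, G, and T only — synapomorphy for {A, G, T}.
prehensile tail (derived state '1') is shared by G and T — a synapomorphy uniting that clade.
dermal ossicles (derived state '1') is unique to G (autapomorphy; uninformative for grouping).
tarsal claw bifid (derived state '1') is shared by all ingroup taxa — unites the whole ingroup.
leaf margin serrate (derived state '1') is shared by A, F, G, and T — a synapomorphy uniting that clade.
Most parsimonious ingroup topology: ((((T,G),A),F),P).
G and F share a more recent common ancestor with each other than either does with P, so P is the least closely related of the three.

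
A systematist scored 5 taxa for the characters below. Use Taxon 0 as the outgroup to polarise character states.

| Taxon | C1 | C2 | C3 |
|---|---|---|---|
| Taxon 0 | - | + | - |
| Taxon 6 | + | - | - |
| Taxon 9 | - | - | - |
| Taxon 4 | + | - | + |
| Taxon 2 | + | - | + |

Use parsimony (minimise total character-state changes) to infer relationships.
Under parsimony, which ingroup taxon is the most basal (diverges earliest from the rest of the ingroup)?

Taxon 9

Character polarity is set by the outgroup: the derived state is whichever differs from the outgroup's state, so for C2 the derived state is '-', and for the remaining characters it is '+'.
C1 (derived state '+') is shared by Taxon 2, Taxon 4, and Taxon 6 — a synapomorphy uniting that clade.
C2 (derived state '-') is shared by all ingroup taxa — unites the whole ingroup.
C3 (derived state '+') is shared by Taxon 2 and Taxon 4 — a synapomorphy uniting that clade.
Most parsimonious ingroup topology: ((Taxon 6,(Taxon 4,Taxon 2)),Taxon 9).
Taxon 9 is sister to the clade containing all other ingroup taxa, so it is the earliest-diverging (most basal) ingroup lineage.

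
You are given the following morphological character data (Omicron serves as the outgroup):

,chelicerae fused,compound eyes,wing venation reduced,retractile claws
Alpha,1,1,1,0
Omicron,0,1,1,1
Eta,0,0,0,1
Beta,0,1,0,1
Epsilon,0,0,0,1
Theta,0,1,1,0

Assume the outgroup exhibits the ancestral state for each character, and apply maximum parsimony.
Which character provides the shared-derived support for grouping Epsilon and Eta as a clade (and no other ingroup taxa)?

Character polarity is set by the outgroup: the derived state is whichever differs from the outgroup's state, so for compound eyes, wing venation reduced, retractile claws the derived state is '0', and for the remaining characters it is '1'.
chelicerae fused: derived state '1' in Alpha only — an autapomorphy, so it tells us nothing about relationships among taxa.
compound eyes (derived state '0') is shared by Epsilon and Eta — a synapomorphy uniting that clade.
wing venation reduced: derived state '0' in Beta, Epsilon, and Eta only — synapomorphy for {Beta, Epsilon, Eta}.
Only Alpha and Theta show the derived state '0' for retractile claws, supporting them as a clade.
Most parsimonious ingroup topology: ((Alpha,Theta),(Beta,(Epsilon,Eta))).
The clade {Epsilon, Eta} is supported by compound eyes: its derived state '0' occurs in exactly those taxa and in no other taxon (including the outgroup).

compound eyes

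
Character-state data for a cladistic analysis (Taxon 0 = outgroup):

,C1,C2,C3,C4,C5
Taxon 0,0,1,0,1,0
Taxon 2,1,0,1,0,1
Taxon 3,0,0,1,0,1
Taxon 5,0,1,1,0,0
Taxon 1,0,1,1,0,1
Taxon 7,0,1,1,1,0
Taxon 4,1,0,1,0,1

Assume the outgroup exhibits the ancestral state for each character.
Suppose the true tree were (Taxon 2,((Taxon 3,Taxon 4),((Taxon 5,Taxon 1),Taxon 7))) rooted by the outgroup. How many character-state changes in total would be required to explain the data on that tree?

Map each character onto (Taxon 2,((Taxon 3,Taxon 4),((Taxon 5,Taxon 1),Taxon 7))) (rooted by Taxon 0) and count the minimum state changes it requires (Fitch parsimony):
C1: 2; C2: 2; C3: 1; C4: 2; C5: 3.
Total tree length = 10.

10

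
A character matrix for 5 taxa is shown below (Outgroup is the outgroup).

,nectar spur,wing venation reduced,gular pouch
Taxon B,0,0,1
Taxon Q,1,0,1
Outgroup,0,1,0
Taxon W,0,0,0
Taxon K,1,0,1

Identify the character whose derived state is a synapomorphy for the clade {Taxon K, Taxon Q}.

Character polarity is set by the outgroup: the derived state is whichever differs from the outgroup's state, so for wing venation reduced the derived state is '0', and for the remaining characters it is '1'.
nectar spur: derived state '1' in Taxon K and Taxon Q only — synapomorphy for {Taxon K, Taxon Q}.
All ingroup taxa share the derived state '0' for wing venation reduced; it defines the ingroup but does not resolve relationships within it.
gular pouch (derived state '1') is shared by Taxon B, Taxon K, and Taxon Q — a synapomorphy uniting that clade.
Most parsimonious ingroup topology: ((Taxon B,(Taxon K,Taxon Q)),Taxon W).
The clade {Taxon K, Taxon Q} is supported by nectar spur: its derived state '1' occurs in exactly those taxa and in no other taxon (including the outgroup).

nectar spur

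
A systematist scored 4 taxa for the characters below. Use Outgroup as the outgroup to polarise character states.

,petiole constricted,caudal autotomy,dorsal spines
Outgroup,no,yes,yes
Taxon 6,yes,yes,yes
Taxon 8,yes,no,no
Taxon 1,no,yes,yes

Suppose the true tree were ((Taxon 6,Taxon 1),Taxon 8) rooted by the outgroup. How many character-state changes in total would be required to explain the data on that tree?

4

Map each character onto ((Taxon 6,Taxon 1),Taxon 8) (rooted by Outgroup) and count the minimum state changes it requires (Fitch parsimony):
petiole constricted: 2; caudal autotomy: 1; dorsal spines: 1.
Total tree length = 4.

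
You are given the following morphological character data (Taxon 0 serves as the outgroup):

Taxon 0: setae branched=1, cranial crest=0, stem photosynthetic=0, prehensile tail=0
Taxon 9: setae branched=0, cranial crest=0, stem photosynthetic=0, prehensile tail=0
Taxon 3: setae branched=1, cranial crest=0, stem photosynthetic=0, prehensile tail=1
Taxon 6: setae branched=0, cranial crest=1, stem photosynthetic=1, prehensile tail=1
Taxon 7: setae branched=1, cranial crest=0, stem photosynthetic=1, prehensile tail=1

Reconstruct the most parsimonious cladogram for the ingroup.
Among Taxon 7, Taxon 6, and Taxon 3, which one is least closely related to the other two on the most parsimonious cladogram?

Character polarity is set by the outgroup: the derived state is whichever differs from the outgroup's state, so for setae branched the derived state is '0', and for the remaining characters it is '1'.
setae branched groups Taxon 6 and Taxon 9, which is incompatible with the clades supported by the remaining characters; treating it as convergent (homoplasy) costs fewer steps than any alternative tree.
cranial crest: derived state '1' in Taxon 6 only — an autapomorphy, so it tells us nothing about relationships among taxa.
stem photosynthetic: derived state '1' in Taxon 6 and Taxon 7 only — synapomorphy for {Taxon 6, Taxon 7}.
Only Taxon 3, Taxon 6, and Taxon 7 show the derived state '1' for prehensile tail, supporting them as a clade.
Most parsimonious ingroup topology: (Taxon 9,(Taxon 3,(Taxon 6,Taxon 7))).
Taxon 7 and Taxon 6 share a more recent common ancestor with each other than either does with Taxon 3, so Taxon 3 is the least closely related of the three.

Taxon 3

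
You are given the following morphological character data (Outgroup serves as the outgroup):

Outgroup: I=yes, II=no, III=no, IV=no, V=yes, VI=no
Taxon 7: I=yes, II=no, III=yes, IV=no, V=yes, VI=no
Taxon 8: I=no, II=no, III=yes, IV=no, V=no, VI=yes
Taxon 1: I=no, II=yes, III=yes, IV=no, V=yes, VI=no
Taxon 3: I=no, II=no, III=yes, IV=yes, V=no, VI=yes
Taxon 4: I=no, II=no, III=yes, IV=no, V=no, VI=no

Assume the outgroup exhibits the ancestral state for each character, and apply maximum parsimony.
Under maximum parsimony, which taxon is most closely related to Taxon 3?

Character polarity is set by the outgroup: the derived state is whichever differs from the outgroup's state, so for I, V the derived state is 'no', and for the remaining characters it is 'yes'.
I: derived state 'no' in Taxon 1, Taxon 3, Taxon 4, and Taxon 8 only — synapomorphy for {Taxon 1, Taxon 3, Taxon 4, Taxon 8}.
II: derived state 'yes' in Taxon 1 only — an autapomorphy, so it tells us nothing about relationships among taxa.
III (derived state 'yes') is shared by all ingroup taxa — unites the whole ingroup.
IV (derived state 'yes') is unique to Taxon 3 (autapomorphy; uninformative for grouping).
V (derived state 'no') is shared by Taxon 3, Taxon 4, and Taxon 8 — a synapomorphy uniting that clade.
VI (derived state 'yes') is shared by Taxon 3 and Taxon 8 — a synapomorphy uniting that clade.
Most parsimonious ingroup topology: (Taxon 7,(((Taxon 8,Taxon 3),Taxon 4),Taxon 1)).
Taxon 3 and Taxon 8 form a cherry on this tree, so they are sister taxa.

Taxon 8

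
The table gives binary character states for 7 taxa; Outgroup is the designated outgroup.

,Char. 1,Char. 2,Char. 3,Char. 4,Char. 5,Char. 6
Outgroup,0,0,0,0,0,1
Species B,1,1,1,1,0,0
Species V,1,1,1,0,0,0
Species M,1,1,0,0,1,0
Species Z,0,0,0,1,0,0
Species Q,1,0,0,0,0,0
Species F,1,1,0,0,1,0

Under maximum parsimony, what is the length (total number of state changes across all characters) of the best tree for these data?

7

Character polarity is set by the outgroup: the derived state is whichever differs from the outgroup's state, so for Char. 6 the derived state is '0', and for the remaining characters it is '1'.
Char. 1: derived state '1' in Species B, Species F, Species M, Species Q, and Species V only — synapomorphy for {Species B, Species F, Species M, Species Q, Species V}.
Only Species B, Species F, Species M, and Species V show the derived state '1' for Char. 2, supporting them as a clade.
Only Species B and Species V show the derived state '1' for Char. 3, supporting them as a clade.
Char. 4 groups Species B and Species Z, which is incompatible with the clades supported by the remaining characters; treating it as convergent (homoplasy) costs fewer steps than any alternative tree.
Char. 5 (derived state '1') is shared by Species F and Species M — a synapomorphy uniting that clade.
All ingroup taxa share the derived state '0' for Char. 6; it defines the ingroup but does not resolve relationships within it.
Most parsimonious ingroup topology: ((((Species B,Species V),(Species M,Species F)),Species Q),Species Z).
Changes per character on this tree: Char. 1: 1; Char. 2: 1; Char. 3: 1; Char. 4: 2; Char. 5: 1; Char. 6: 1.
Total = 7.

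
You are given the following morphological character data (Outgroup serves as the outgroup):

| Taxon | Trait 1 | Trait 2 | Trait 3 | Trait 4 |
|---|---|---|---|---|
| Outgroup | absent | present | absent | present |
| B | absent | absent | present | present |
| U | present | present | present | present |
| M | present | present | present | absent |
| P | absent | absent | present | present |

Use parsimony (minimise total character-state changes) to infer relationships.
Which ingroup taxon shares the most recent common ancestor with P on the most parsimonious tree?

Character polarity is set by the outgroup: the derived state is whichever differs from the outgroup's state, so for Trait 2, Trait 4 the derived state is 'absent', and for the remaining characters it is 'present'.
Trait 1 (derived state 'present') is shared by M and U — a synapomorphy uniting that clade.
Only B and P show the derived state 'absent' for Trait 2, supporting them as a clade.
Trait 3 (derived state 'present') is shared by all ingroup taxa — unites the whole ingroup.
Trait 4: derived state 'absent' in M only — an autapomorphy, so it tells us nothing about relationships among taxa.
Most parsimonious ingroup topology: ((B,P),(U,M)).
P and B form a cherry on this tree, so they are sister taxa.

B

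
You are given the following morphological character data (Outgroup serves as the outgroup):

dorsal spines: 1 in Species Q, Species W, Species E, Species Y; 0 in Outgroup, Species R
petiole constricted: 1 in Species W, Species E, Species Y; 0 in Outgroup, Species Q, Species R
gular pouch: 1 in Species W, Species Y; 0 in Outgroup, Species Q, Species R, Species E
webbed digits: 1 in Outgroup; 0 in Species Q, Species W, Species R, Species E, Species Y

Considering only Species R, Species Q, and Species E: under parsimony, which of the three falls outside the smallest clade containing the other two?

Character polarity is set by the outgroup: the derived state is whichever differs from the outgroup's state, so for webbed digits the derived state is '0', and for the remaining characters it is '1'.
Only Species E, Species Q, Species W, and Species Y show the derived state '1' for dorsal spines, supporting them as a clade.
petiole constricted (derived state '1') is shared by Species E, Species W, and Species Y — a synapomorphy uniting that clade.
Only Species W and Species Y show the derived state '1' for gular pouch, supporting them as a clade.
All ingroup taxa share the derived state '0' for webbed digits; it defines the ingroup but does not resolve relationships within it.
Most parsimonious ingroup topology: ((Species Q,((Species W,Species Y),Species E)),Species R).
Species E and Species Q share a more recent common ancestor with each other than either does with Species R, so Species R is the least closely related of the three.

Species R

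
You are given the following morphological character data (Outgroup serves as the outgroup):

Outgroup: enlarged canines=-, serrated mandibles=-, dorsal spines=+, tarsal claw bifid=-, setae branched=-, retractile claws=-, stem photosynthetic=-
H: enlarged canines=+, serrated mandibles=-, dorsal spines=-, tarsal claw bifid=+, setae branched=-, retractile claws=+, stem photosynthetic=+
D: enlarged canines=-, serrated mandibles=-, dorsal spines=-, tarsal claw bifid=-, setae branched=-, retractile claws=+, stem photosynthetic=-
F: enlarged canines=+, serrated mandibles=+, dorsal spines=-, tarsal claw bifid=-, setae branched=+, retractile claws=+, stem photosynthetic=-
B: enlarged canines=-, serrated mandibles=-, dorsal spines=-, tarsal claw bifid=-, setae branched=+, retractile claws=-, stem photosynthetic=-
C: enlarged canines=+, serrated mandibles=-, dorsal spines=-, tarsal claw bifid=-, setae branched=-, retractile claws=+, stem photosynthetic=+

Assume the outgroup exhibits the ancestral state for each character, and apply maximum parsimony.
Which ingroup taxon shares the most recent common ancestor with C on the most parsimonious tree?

H

Character polarity is set by the outgroup: the derived state is whichever differs from the outgroup's state, so for dorsal spines the derived state is '-', and for the remaining characters it is '+'.
enlarged canines (derived state '+') is shared by C, F, and H — a synapomorphy uniting that clade.
serrated mandibles (derived state '+') is unique to F (autapomorphy; uninformative for grouping).
dorsal spines (derived state '-') is shared by all ingroup taxa — unites the whole ingroup.
tarsal claw bifid (derived state '+') is unique to H (autapomorphy; uninformative for grouping).
setae branched groups B and F, which is incompatible with the clades supported by the remaining characters; treating it as convergent (homoplasy) costs fewer steps than any alternative tree.
retractile claws (derived state '+') is shared by C, D, F, and H — a synapomorphy uniting that clade.
stem photosynthetic: derived state '+' in C and H only — synapomorphy for {C, H}.
Most parsimonious ingroup topology: ((((H,C),F),D),B).
C and H form a cherry on this tree, so they are sister taxa.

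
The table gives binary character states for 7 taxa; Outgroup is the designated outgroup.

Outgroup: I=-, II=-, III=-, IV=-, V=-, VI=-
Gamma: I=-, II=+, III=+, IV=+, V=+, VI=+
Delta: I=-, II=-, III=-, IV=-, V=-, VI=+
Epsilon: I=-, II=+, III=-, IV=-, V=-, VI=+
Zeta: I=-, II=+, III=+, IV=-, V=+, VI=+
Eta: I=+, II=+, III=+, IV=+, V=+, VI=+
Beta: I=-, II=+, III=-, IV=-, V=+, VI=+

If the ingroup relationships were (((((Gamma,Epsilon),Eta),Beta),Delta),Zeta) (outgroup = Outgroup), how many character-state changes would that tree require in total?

12

Map each character onto (((((Gamma,Epsilon),Eta),Beta),Delta),Zeta) (rooted by Outgroup) and count the minimum state changes it requires (Fitch parsimony):
I: 1; II: 2; III: 3; IV: 2; V: 3; VI: 1.
Total tree length = 12.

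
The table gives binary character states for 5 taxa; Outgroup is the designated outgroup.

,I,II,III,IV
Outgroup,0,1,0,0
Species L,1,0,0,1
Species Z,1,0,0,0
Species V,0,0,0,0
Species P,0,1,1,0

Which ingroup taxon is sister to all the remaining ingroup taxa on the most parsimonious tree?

Species P

Character polarity is set by the outgroup: the derived state is whichever differs from the outgroup's state, so for II the derived state is '0', and for the remaining characters it is '1'.
Only Species L and Species Z show the derived state '1' for I, supporting them as a clade.
II (derived state '0') is shared by Species L, Species V, and Species Z — a synapomorphy uniting that clade.
III (derived state '1') is unique to Species P (autapomorphy; uninformative for grouping).
IV: derived state '1' in Species L only — an autapomorphy, so it tells us nothing about relationships among taxa.
Most parsimonious ingroup topology: (((Species L,Species Z),Species V),Species P).
Species P is sister to the clade containing all other ingroup taxa, so it is the earliest-diverging (most basal) ingroup lineage.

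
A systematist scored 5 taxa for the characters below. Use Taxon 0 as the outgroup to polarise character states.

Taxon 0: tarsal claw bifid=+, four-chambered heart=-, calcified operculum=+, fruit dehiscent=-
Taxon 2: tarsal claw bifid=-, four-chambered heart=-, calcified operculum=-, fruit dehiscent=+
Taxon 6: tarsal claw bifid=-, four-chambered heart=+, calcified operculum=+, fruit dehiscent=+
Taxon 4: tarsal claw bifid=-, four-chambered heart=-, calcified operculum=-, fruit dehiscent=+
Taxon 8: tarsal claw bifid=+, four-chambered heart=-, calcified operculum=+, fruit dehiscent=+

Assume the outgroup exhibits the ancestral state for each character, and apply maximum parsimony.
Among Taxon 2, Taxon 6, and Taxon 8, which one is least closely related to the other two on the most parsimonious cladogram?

Character polarity is set by the outgroup: the derived state is whichever differs from the outgroup's state, so for tarsal claw bifid, calcified operculum the derived state is '-', and for the remaining characters it is '+'.
tarsal claw bifid (derived state '-') is shared by Taxon 2, Taxon 4, and Taxon 6 — a synapomorphy uniting that clade.
four-chambered heart: derived state '+' in Taxon 6 only — an autapomorphy, so it tells us nothing about relationships among taxa.
calcified operculum (derived state '-') is shared by Taxon 2 and Taxon 4 — a synapomorphy uniting that clade.
All ingroup taxa share the derived state '+' for fruit dehiscent; it defines the ingroup but does not resolve relationships within it.
Most parsimonious ingroup topology: (((Taxon 2,Taxon 4),Taxon 6),Taxon 8).
Taxon 2 and Taxon 6 share a more recent common ancestor with each other than either does with Taxon 8, so Taxon 8 is the least closely related of the three.

Taxon 8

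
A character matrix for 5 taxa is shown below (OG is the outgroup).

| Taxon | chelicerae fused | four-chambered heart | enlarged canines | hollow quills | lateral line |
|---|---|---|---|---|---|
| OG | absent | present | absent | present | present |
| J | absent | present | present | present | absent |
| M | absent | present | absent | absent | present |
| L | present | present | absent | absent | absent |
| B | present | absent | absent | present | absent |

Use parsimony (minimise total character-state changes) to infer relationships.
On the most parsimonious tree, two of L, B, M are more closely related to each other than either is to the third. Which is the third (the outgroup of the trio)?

Character polarity is set by the outgroup: the derived state is whichever differs from the outgroup's state, so for four-chambered heart, hollow quills, lateral line the derived state is 'absent', and for the remaining characters it is 'present'.
Only B and L show the derived state 'present' for chelicerae fused, supporting them as a clade.
four-chambered heart (derived state 'absent') is unique to B (autapomorphy; uninformative for grouping).
enlarged canines: derived state 'present' in J only — an autapomorphy, so it tells us nothing about relationships among taxa.
hollow quills (state 'absent') occurs in L and M but conflicts with the nesting implied by the other characters — most parsimoniously interpreted as homoplasy.
lateral line: derived state 'absent' in B, J, and L only — synapomorphy for {B, J, L}.
Most parsimonious ingroup topology: ((J,(L,B)),M).
L and B share a more recent common ancestor with each other than either does with M, so M is the least closely related of the three.

M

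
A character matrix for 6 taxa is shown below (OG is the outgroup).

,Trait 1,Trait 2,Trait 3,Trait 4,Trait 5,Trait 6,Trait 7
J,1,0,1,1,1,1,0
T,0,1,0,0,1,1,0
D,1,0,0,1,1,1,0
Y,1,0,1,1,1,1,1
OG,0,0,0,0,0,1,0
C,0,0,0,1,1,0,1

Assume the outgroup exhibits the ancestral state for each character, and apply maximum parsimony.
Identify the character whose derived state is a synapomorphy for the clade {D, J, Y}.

Trait 1

Character polarity is set by the outgroup: the derived state is whichever differs from the outgroup's state, so for Trait 6 the derived state is '0', and for the remaining characters it is '1'.
Trait 1 (derived state '1') is shared by D, J, and Y — a synapomorphy uniting that clade.
Trait 2: derived state '1' in T only — an autapomorphy, so it tells us nothing about relationships among taxa.
Trait 3 (derived state '1') is shared by J and Y — a synapomorphy uniting that clade.
Only C, D, J, and Y show the derived state '1' for Trait 4, supporting them as a clade.
Trait 5 (derived state '1') is shared by all ingroup taxa — unites the whole ingroup.
Trait 6 (derived state '0') is unique to C (autapomorphy; uninformative for grouping).
Trait 7 (state '1') occurs in C and Y but conflicts with the nesting implied by the other characters — most parsimoniously interpreted as homoplasy.
Most parsimonious ingroup topology: (T,(((Y,J),D),C)).
The clade {D, J, Y} is supported by Trait 1: its derived state '1' occurs in exactly those taxa and in no other taxon (including the outgroup).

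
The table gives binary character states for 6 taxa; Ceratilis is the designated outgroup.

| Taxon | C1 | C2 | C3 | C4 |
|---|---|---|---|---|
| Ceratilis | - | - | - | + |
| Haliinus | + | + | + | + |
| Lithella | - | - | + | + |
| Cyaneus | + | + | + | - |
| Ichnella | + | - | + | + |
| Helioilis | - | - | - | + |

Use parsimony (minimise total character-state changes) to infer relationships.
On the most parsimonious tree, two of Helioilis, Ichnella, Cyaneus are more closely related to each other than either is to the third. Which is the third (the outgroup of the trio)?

Helioilis

Character polarity is set by the outgroup: the derived state is whichever differs from the outgroup's state, so for C4 the derived state is '-', and for the remaining characters it is '+'.
C1 (derived state '+') is shared by Cyaneus, Haliinus, and Ichnella — a synapomorphy uniting that clade.
Only Cyaneus and Haliinus show the derived state '+' for C2, supporting them as a clade.
Only Cyaneus, Haliinus, Ichnella, and Lithella show the derived state '+' for C3, supporting them as a clade.
C4: derived state '-' in Cyaneus only — an autapomorphy, so it tells us nothing about relationships among taxa.
Most parsimonious ingroup topology: ((((Haliinus,Cyaneus),Ichnella),Lithella),Helioilis).
Cyaneus and Ichnella share a more recent common ancestor with each other than either does with Helioilis, so Helioilis is the least closely related of the three.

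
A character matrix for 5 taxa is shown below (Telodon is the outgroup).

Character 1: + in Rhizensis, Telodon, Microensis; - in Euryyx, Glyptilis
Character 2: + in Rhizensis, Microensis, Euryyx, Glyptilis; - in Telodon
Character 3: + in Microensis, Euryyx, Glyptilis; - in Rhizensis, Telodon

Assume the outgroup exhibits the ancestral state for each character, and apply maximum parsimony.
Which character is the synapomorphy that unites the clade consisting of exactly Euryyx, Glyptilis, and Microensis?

Character polarity is set by the outgroup: the derived state is whichever differs from the outgroup's state, so for Character 1 the derived state is '-', and for the remaining characters it is '+'.
Character 1 (derived state '-') is shared by Euryyx and Glyptilis — a synapomorphy uniting that clade.
All ingroup taxa share the derived state '+' for Character 2; it defines the ingroup but does not resolve relationships within it.
Only Euryyx, Glyptilis, and Microensis show the derived state '+' for Character 3, supporting them as a clade.
Most parsimonious ingroup topology: (((Glyptilis,Euryyx),Microensis),Rhizensis).
The clade {Euryyx, Glyptilis, Microensis} is supported by Character 3: its derived state '+' occurs in exactly those taxa and in no other taxon (including the outgroup).

Character 3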